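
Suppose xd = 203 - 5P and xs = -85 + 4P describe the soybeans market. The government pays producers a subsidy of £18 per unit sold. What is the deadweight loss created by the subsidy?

Pre-subsidy: 203 - 5P = -85 + 4P gives P* = 32, x* = 43.
With the subsidy, sellers receive Ps = Pb + 18 for each unit, where Pb is the price buyers pay.
Supply in terms of Pb becomes xs = -85 + 4(Pb + 18) = -13 + 4Pb. Setting this equal to demand: 203 - 5Pb = -13 + 4Pb, so Pb = 24.
Sellers receive Ps = 24 + 18 = 42; x' = 203 − 5·24 = 83.
The subsidy expands output by 83 − 43 = 40 past the efficient level; on those units the gap between marginal cost and willingness to pay runs from 0 up to 18.
DWL = ½ × 18 × 40 = 360.

Deadweight loss = £360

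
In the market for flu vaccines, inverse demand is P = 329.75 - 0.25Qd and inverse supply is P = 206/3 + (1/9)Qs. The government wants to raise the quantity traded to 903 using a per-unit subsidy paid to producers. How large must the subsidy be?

At Q = 903, from the demand curve buyers pay Pb = 329.75 − 0.25·903 = 104; from the supply curve sellers need Ps = 206/3 + (1/9)·903 = 169.
The subsidy must fill the gap: s = Ps − Pb = 169 − 104 = 65.

Required subsidy s = 65 per unit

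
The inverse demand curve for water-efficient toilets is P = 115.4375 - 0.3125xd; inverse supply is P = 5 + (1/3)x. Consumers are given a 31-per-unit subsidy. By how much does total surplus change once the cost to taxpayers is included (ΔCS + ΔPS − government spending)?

Net change in total surplus = -744

Pre-subsidy: 115.4375 - 0.3125x = 5 + (1/3)x gives x* = 171 and P* = 62.
With the rebate, buyers effectively pay Pb = Ps − 31, where Ps is the price sellers receive.
On the curves, Pb = 115.4375 - 0.3125x and Ps = 5 + (1/3)x; the wedge Ps − Pb = 31 gives 5 + (1/3)x − (115.4375 - 0.3125x) = 31, so x' = 219.
Then Pb = 115.4375 − 0.3125·219 = 47 and Ps = 5 + (1/3)·219 = 78.
ΔCS = ½(171 + 219)(62 − 47) = 2925; ΔPS = ½(171 + 219)(78 − 62) = 3120.
Government spending = 31 × 219 = 6789.
Net change = 2925 + 3120 − 6789 = -744. The loss equals the DWL triangle ½·31·48.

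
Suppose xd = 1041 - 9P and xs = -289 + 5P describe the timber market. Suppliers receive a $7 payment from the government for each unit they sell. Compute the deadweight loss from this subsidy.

Pre-subsidy: 1041 - 9P = -289 + 5P gives P* = 95, x* = 186.
With the subsidy, sellers receive Ps = Pb + 7 for each unit, where Pb is the price buyers pay.
Supply in terms of Pb becomes xs = -289 + 5(Pb + 7) = -254 + 5Pb. Setting this equal to demand: 1041 - 9Pb = -254 + 5Pb, so Pb = 92.5.
Sellers receive Ps = 92.5 + 7 = 99.5; x' = 1041 − 9·92.5 = 208.5.
The subsidy expands output by 208.5 − 186 = 22.5 past the efficient level; on those units the gap between marginal cost and willingness to pay runs from 0 up to 7.
DWL = ½ × 7 × 22.5 = 78.75.

Deadweight loss = $78.75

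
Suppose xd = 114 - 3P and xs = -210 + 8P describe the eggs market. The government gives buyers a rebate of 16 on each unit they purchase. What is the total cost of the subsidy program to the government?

Government cost = 10656/11

Pre-subsidy: 114 - 3P = -210 + 8P gives P* = 324/11, x* = 282/11.
With the rebate, buyers effectively pay Pb = Ps − 16, where Ps is the price sellers receive.
Demand in terms of Ps becomes xd = 114 − 3(Ps − 16) = 162 - 3Ps. Setting this equal to supply: 162 - 3Ps = -210 + 8Ps, so Ps = 372/11.
Buyers pay Pb = 372/11 − 16 = 196/11; x' = -210 + 8·(372/11) = 666/11.
Government outlay = subsidy × quantity = 16 × 666/11 = 10656/11.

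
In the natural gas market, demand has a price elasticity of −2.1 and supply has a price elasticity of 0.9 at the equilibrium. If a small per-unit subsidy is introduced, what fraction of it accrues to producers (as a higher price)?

For a small subsidy around the equilibrium, the benefit split depends on the relative slopes, which at a point are proportional to the elasticities.
Buyer share = εs/(εs + |εd|) = 0.9/(0.9 + 2.1) = 0.3; seller share = |εd|/(εs + |εd|) = 0.7.
So producers capture 0.7 of the subsidy.

Producer share = 0.7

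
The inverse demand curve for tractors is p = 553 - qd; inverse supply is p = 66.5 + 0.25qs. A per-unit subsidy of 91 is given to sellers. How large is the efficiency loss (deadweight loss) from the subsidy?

Pre-subsidy: 553 - q = 66.5 + 0.25q gives q* = 389.2 and p* = 163.8.
With the subsidy, sellers receive ps = pb + 91 for each unit, where pb is the price buyers pay.
On the curves, pb = 553 - q and ps = 66.5 + 0.25q; the wedge ps − pb = 91 gives 66.5 + 0.25q − (553 - q) = 91, so q' = 462.
Then pb = 553 − 1·462 = 91 and ps = 66.5 + 0.25·462 = 182.
The subsidy expands output by 462 − 389.2 = 72.8 past the efficient level; on those units the gap between marginal cost and willingness to pay runs from 0 up to 91.
DWL = ½ × 91 × 72.8 = 3312.4.

Deadweight loss = 3312.4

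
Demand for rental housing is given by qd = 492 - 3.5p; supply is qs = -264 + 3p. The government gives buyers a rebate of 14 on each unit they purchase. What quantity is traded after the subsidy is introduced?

q' = 1398/13

Pre-subsidy: 492 - 3.5p = -264 + 3p gives p* = 1512/13, q* = 1104/13.
With the rebate, buyers effectively pay pb = ps − 14, where ps is the price sellers receive.
Demand in terms of ps becomes qd = 492 − 3.5(ps − 14) = 541 - 3.5ps. Setting this equal to supply: 541 - 3.5ps = -264 + 3ps, so ps = 1610/13.
Buyers pay pb = 1610/13 − 14 = 1428/13; q' = -264 + 3·(1610/13) = 1398/13.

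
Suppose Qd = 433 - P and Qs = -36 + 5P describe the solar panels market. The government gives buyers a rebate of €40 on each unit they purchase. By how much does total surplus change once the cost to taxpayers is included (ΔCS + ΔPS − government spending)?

Net change in total surplus = -2000/3

Pre-subsidy: 433 - P = -36 + 5P gives P* = 469/6, Q* = 2129/6.
With the rebate, buyers effectively pay Pb = Ps − 40, where Ps is the price sellers receive.
Demand in terms of Ps becomes Qd = 433 − 1(Ps − 40) = 473 - Ps. Setting this equal to supply: 473 - Ps = -36 + 5Ps, so Ps = 509/6.
Buyers pay Pb = 509/6 − 40 = 269/6; Q' = -36 + 5·(509/6) = 2329/6.
ΔCS = ½(2129/6 + 2329/6)(469/6 − 269/6) = 37150/3; ΔPS = ½(2129/6 + 2329/6)(509/6 − 469/6) = 7430/3.
Government spending = 40 × 2329/6 = 46580/3.
Net change = 37150/3 + 7430/3 − 46580/3 = -2000/3. The loss equals the DWL triangle ½·40·100/3.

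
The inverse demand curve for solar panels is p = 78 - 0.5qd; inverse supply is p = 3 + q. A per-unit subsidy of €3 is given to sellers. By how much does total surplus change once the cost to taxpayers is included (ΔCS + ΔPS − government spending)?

Pre-subsidy: 78 - 0.5q = 3 + q gives q* = 50 and p* = 53.
With the subsidy, sellers receive ps = pb + 3 for each unit, where pb is the price buyers pay.
On the curves, pb = 78 - 0.5q and ps = 3 + q; the wedge ps − pb = 3 gives 3 + q − (78 - 0.5q) = 3, so q' = 52.
Then pb = 78 − 0.5·52 = 52 and ps = 3 + 1·52 = 55.
ΔCS = ½(50 + 52)(53 − 52) = 51; ΔPS = ½(50 + 52)(55 − 53) = 102.
Government spending = 3 × 52 = 156.
Net change = 51 + 102 − 156 = -3. The loss equals the DWL triangle ½·3·2.

Net change in total surplus = -€3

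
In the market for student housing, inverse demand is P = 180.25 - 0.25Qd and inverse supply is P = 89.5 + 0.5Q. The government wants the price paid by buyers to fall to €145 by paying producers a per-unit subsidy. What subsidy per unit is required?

At a buyer price of 145, quantity demanded is 721 − 4·145 = 141.
Sellers supply 141 only when they receive Ps = 89.5 + 0.5·141 = 160.
s = Ps − Pb = 160 − 145 = 15.

Required subsidy s = €15 per unit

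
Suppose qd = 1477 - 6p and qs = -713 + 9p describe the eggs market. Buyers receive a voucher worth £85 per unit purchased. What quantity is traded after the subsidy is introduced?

Pre-subsidy: 1477 - 6p = -713 + 9p gives p* = 146, q* = 601.
With the rebate, buyers effectively pay pb = ps − 85, where ps is the price sellers receive.
Demand in terms of ps becomes qd = 1477 − 6(ps − 85) = 1987 - 6ps. Setting this equal to supply: 1987 - 6ps = -713 + 9ps, so ps = 180.
Buyers pay pb = 180 − 85 = 95; q' = -713 + 9·180 = 907.

q' = 907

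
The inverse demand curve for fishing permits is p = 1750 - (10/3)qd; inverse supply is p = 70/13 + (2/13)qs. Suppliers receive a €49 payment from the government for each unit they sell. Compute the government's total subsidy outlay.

Government cost = 3427599/136

Pre-subsidy: 1750 - (10/3)q = 70/13 + (2/13)q gives q* = 8505/17 and p* = 1400/17.
With the subsidy, sellers receive ps = pb + 49 for each unit, where pb is the price buyers pay.
On the curves, pb = 1750 - (10/3)q and ps = 70/13 + (2/13)q; the wedge ps − pb = 49 gives 70/13 + (2/13)q − (1750 - (10/3)q) = 49, so q' = 69951/136.
Then pb = 1750 − (10/3)·(69951/136) = 2415/68 and ps = 70/13 + (2/13)·(69951/136) = 5747/68.
Government outlay = subsidy × quantity = 49 × 69951/136 = 3427599/136.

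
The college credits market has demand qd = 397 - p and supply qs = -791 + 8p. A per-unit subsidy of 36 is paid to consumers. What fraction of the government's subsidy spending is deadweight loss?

DWL / government spending = 16/297

Pre-subsidy: 397 - p = -791 + 8p gives p* = 132, q* = 265.
With the rebate, buyers effectively pay pb = ps − 36, where ps is the price sellers receive.
Demand in terms of ps becomes qd = 397 − 1(ps − 36) = 433 - ps. Setting this equal to supply: 433 - ps = -791 + 8ps, so ps = 136.
Buyers pay pb = 136 − 36 = 100; q' = -791 + 8·136 = 297.
ΔCS = ½(265 + 297)(132 − 100) = 8992; ΔPS = ½(265 + 297)(136 − 132) = 1124.
Government spending = 36 × 297 = 10692.
DWL = ½ × 36 × (297 − 265) = 576; fraction = 576 / 10692 = 16/297.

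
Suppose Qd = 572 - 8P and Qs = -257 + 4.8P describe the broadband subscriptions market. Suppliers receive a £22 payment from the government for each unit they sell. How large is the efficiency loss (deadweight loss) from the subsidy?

Deadweight loss = £726

Pre-subsidy: 572 - 8P = -257 + 4.8P gives P* = 64.765625, Q* = 53.875.
With the subsidy, sellers receive Ps = Pb + 22 for each unit, where Pb is the price buyers pay.
Supply in terms of Pb becomes Qs = -257 + 4.8(Pb + 22) = -151.4 + 4.8Pb. Setting this equal to demand: 572 - 8Pb = -151.4 + 4.8Pb, so Pb = 56.515625.
Sellers receive Ps = 56.515625 + 22 = 78.515625; Q' = 572 − 8·56.515625 = 119.875.
The subsidy expands output by 119.875 − 53.875 = 66 past the efficient level; on those units the gap between marginal cost and willingness to pay runs from 0 up to 22.
DWL = ½ × 22 × 66 = 726.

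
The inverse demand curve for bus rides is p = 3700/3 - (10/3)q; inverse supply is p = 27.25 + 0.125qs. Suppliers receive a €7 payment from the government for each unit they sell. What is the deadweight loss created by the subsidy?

Deadweight loss = 588/83

Pre-subsidy: 3700/3 - (10/3)q = 27.25 + 0.125q gives q* = 28946/83 and p* = 5880/83.
With the subsidy, sellers receive ps = pb + 7 for each unit, where pb is the price buyers pay.
On the curves, pb = 3700/3 - (10/3)q and ps = 27.25 + 0.125q; the wedge ps − pb = 7 gives 27.25 + 0.125q − (3700/3 - (10/3)q) = 7, so q' = 29114/83.
Then pb = 3700/3 − (10/3)·(29114/83) = 5320/83 and ps = 27.25 + 0.125·(29114/83) = 5901/83.
The subsidy expands output by 29114/83 − 28946/83 = 168/83 past the efficient level; on those units the gap between marginal cost and willingness to pay runs from 0 up to 7.
DWL = ½ × 7 × 168/83 = 588/83.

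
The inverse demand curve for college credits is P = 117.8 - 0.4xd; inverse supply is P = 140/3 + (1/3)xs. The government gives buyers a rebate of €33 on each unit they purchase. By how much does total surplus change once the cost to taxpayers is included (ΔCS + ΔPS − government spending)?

Pre-subsidy: 117.8 - 0.4x = 140/3 + (1/3)x gives x* = 97 and P* = 79.
With the rebate, buyers effectively pay Pb = Ps − 33, where Ps is the price sellers receive.
On the curves, Pb = 117.8 - 0.4x and Ps = 140/3 + (1/3)x; the wedge Ps − Pb = 33 gives 140/3 + (1/3)x − (117.8 - 0.4x) = 33, so x' = 142.
Then Pb = 117.8 − 0.4·142 = 61 and Ps = 140/3 + (1/3)·142 = 94.
ΔCS = ½(97 + 142)(79 − 61) = 2151; ΔPS = ½(97 + 142)(94 − 79) = 1792.5.
Government spending = 33 × 142 = 4686.
Net change = 2151 + 1792.5 − 4686 = -742.5. The loss equals the DWL triangle ½·33·45.

Net change in total surplus = -€742.5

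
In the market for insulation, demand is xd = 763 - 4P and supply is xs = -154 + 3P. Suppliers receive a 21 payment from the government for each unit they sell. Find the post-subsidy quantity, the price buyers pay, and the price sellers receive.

x' = 275; buyers pay 122; sellers receive 143

Pre-subsidy: 763 - 4P = -154 + 3P gives P* = 131, x* = 239.
With the subsidy, sellers receive Ps = Pb + 21 for each unit, where Pb is the price buyers pay.
Supply in terms of Pb becomes xs = -154 + 3(Pb + 21) = -91 + 3Pb. Setting this equal to demand: 763 - 4Pb = -91 + 3Pb, so Pb = 122.
Sellers receive Ps = 122 + 21 = 143; x' = 763 − 4·122 = 275.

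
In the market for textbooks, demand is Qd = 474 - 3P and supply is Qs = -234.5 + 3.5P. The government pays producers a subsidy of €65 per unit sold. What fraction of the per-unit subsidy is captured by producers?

Pre-subsidy: 474 - 3P = -234.5 + 3.5P gives P* = 109, Q* = 147.
With the subsidy, sellers receive Ps = Pb + 65 for each unit, where Pb is the price buyers pay.
Supply in terms of Pb becomes Qs = -234.5 + 3.5(Pb + 65) = -7 + 3.5Pb. Setting this equal to demand: 474 - 3Pb = -7 + 3.5Pb, so Pb = 74.
Sellers receive Ps = 74 + 65 = 139; Q' = 474 − 3·74 = 252.
Buyers' price falls by P* − Pb = 109 − 74 = 35; sellers' price rises by Ps − P* = 139 − 109 = 30.
So producers capture 30/65 = 6/13 of each unit of subsidy.

Producer share = 6/13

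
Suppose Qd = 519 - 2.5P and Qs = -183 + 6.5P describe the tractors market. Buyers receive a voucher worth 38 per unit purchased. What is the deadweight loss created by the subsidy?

Deadweight loss = 23465/18

Pre-subsidy: 519 - 2.5P = -183 + 6.5P gives P* = 78, Q* = 324.
With the rebate, buyers effectively pay Pb = Ps − 38, where Ps is the price sellers receive.
Demand in terms of Ps becomes Qd = 519 − 2.5(Ps − 38) = 614 - 2.5Ps. Setting this equal to supply: 614 - 2.5Ps = -183 + 6.5Ps, so Ps = 797/9.
Buyers pay Pb = 797/9 − 38 = 455/9; Q' = -183 + 6.5·(797/9) = 7067/18.
The subsidy expands output by 7067/18 − 324 = 1235/18 past the efficient level; on those units the gap between marginal cost and willingness to pay runs from 0 up to 38.
DWL = ½ × 38 × 1235/18 = 23465/18.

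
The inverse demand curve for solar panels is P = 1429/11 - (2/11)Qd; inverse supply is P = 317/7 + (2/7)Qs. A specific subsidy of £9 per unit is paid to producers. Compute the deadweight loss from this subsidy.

Pre-subsidy: 1429/11 - (2/11)Q = 317/7 + (2/7)Q gives Q* = 181 and P* = 97.
With the subsidy, sellers receive Ps = Pb + 9 for each unit, where Pb is the price buyers pay.
On the curves, Pb = 1429/11 - (2/11)Q and Ps = 317/7 + (2/7)Q; the wedge Ps − Pb = 9 gives 317/7 + (2/7)Q − (1429/11 - (2/11)Q) = 9, so Q' = 200.25.
Then Pb = 1429/11 − (2/11)·200.25 = 93.5 and Ps = 317/7 + (2/7)·200.25 = 102.5.
The subsidy expands output by 200.25 − 181 = 19.25 past the efficient level; on those units the gap between marginal cost and willingness to pay runs from 0 up to 9.
DWL = ½ × 9 × 19.25 = 86.625.

Deadweight loss = £86.625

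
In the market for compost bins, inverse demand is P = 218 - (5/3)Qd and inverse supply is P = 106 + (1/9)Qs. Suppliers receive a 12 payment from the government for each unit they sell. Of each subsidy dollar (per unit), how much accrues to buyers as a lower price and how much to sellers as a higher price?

Pre-subsidy: 218 - (5/3)Q = 106 + (1/9)Q gives Q* = 63 and P* = 113.
With the subsidy, sellers receive Ps = Pb + 12 for each unit, where Pb is the price buyers pay.
On the curves, Pb = 218 - (5/3)Q and Ps = 106 + (1/9)Q; the wedge Ps − Pb = 12 gives 106 + (1/9)Q − (218 - (5/3)Q) = 12, so Q' = 69.75.
Then Pb = 218 − (5/3)·69.75 = 101.75 and Ps = 106 + (1/9)·69.75 = 113.75.
Buyers' price falls by P* − Pb = 113 − 101.75 = 11.25; sellers' price rises by Ps − P* = 113.75 − 113 = 0.75.

Buyers gain 11.25 per unit; sellers gain 0.75 per unit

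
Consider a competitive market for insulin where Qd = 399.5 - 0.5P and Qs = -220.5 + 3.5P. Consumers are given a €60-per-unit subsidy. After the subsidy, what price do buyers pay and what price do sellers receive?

Buyers pay €102.5; sellers receive €162.5

Pre-subsidy: 399.5 - 0.5P = -220.5 + 3.5P gives P* = 155, Q* = 322.
With the rebate, buyers effectively pay Pb = Ps − 60, where Ps is the price sellers receive.
Demand in terms of Ps becomes Qd = 399.5 − 0.5(Ps − 60) = 429.5 - 0.5Ps. Setting this equal to supply: 429.5 - 0.5Ps = -220.5 + 3.5Ps, so Ps = 162.5.
Buyers pay Pb = 162.5 − 60 = 102.5; Q' = -220.5 + 3.5·162.5 = 348.25.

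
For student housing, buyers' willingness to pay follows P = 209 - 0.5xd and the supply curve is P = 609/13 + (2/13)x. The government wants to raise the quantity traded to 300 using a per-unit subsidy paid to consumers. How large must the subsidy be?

At x = 300, from the demand curve buyers pay Pb = 209 − 0.5·300 = 59; from the supply curve sellers need Ps = 609/13 + (2/13)·300 = 93.
The subsidy must fill the gap: s = Ps − Pb = 93 − 59 = 34.

Required subsidy s = 34 per unit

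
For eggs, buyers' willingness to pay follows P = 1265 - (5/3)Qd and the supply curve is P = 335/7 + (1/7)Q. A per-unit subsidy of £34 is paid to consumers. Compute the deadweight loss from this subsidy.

Deadweight loss = 6069/19

Pre-subsidy: 1265 - (5/3)Q = 335/7 + (1/7)Q gives Q* = 12780/19 and P* = 2735/19.
With the rebate, buyers effectively pay Pb = Ps − 34, where Ps is the price sellers receive.
On the curves, Pb = 1265 - (5/3)Q and Ps = 335/7 + (1/7)Q; the wedge Ps − Pb = 34 gives 335/7 + (1/7)Q − (1265 - (5/3)Q) = 34, so Q' = 13137/19.
Then Pb = 1265 − (5/3)·(13137/19) = 2140/19 and Ps = 335/7 + (1/7)·(13137/19) = 2786/19.
The subsidy expands output by 13137/19 − 12780/19 = 357/19 past the efficient level; on those units the gap between marginal cost and willingness to pay runs from 0 up to 34.
DWL = ½ × 34 × 357/19 = 6069/19.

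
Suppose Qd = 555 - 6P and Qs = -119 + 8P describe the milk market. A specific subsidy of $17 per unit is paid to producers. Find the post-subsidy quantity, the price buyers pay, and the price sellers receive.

Pre-subsidy: 555 - 6P = -119 + 8P gives P* = 337/7, Q* = 1863/7.
With the subsidy, sellers receive Ps = Pb + 17 for each unit, where Pb is the price buyers pay.
Supply in terms of Pb becomes Qs = -119 + 8(Pb + 17) = 17 + 8Pb. Setting this equal to demand: 555 - 6Pb = 17 + 8Pb, so Pb = 269/7.
Sellers receive Ps = 269/7 + 17 = 388/7; Q' = 555 − 6·(269/7) = 2271/7.

Q' = 2271/7; buyers pay 269/7; sellers receive 388/7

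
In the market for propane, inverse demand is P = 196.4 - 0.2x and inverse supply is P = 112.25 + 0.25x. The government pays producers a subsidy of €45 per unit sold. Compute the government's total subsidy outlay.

Government cost = €12915

Pre-subsidy: 196.4 - 0.2x = 112.25 + 0.25x gives x* = 187 and P* = 159.
With the subsidy, sellers receive Ps = Pb + 45 for each unit, where Pb is the price buyers pay.
On the curves, Pb = 196.4 - 0.2x and Ps = 112.25 + 0.25x; the wedge Ps − Pb = 45 gives 112.25 + 0.25x − (196.4 - 0.2x) = 45, so x' = 287.
Then Pb = 196.4 − 0.2·287 = 139 and Ps = 112.25 + 0.25·287 = 184.
Government outlay = subsidy × quantity = 45 × 287 = 12915.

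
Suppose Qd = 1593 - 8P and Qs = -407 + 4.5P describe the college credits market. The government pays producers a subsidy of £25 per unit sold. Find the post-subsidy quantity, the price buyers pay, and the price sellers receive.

Q' = 385; buyers pay £151; sellers receive £176

Pre-subsidy: 1593 - 8P = -407 + 4.5P gives P* = 160, Q* = 313.
With the subsidy, sellers receive Ps = Pb + 25 for each unit, where Pb is the price buyers pay.
Supply in terms of Pb becomes Qs = -407 + 4.5(Pb + 25) = -294.5 + 4.5Pb. Setting this equal to demand: 1593 - 8Pb = -294.5 + 4.5Pb, so Pb = 151.
Sellers receive Ps = 151 + 25 = 176; Q' = 1593 − 8·151 = 385.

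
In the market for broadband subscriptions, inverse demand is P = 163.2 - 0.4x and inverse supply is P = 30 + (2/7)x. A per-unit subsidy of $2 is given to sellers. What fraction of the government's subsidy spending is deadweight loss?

DWL / government spending = 5/676

Pre-subsidy: 163.2 - 0.4x = 30 + (2/7)x gives x* = 194.25 and P* = 85.5.
With the subsidy, sellers receive Ps = Pb + 2 for each unit, where Pb is the price buyers pay.
On the curves, Pb = 163.2 - 0.4x and Ps = 30 + (2/7)x; the wedge Ps − Pb = 2 gives 30 + (2/7)x − (163.2 - 0.4x) = 2, so x' = 1183/6.
Then Pb = 163.2 − 0.4·(1183/6) = 253/3 and Ps = 30 + (2/7)·(1183/6) = 259/3.
ΔCS = ½(194.25 + 1183/6)(85.5 − 253/3) = 32879/144; ΔPS = ½(194.25 + 1183/6)(259/3 − 85.5) = 23485/144.
Government spending = 2 × 1183/6 = 1183/3.
DWL = ½ × 2 × (1183/6 − 194.25) = 35/12; fraction = (35/12) / (1183/3) = 5/676.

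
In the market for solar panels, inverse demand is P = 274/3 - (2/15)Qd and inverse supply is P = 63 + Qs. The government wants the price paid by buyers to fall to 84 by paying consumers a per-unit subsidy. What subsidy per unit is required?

Required subsidy s = 34 per unit

At a buyer price of 84, quantity demanded is 685 − 7.5·84 = 55.
Sellers supply 55 only when they receive Ps = 63 + 1·55 = 118.
s = Ps − Pb = 118 − 84 = 34.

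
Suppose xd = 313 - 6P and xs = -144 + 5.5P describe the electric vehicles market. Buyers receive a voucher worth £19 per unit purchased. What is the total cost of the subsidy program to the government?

Pre-subsidy: 313 - 6P = -144 + 5.5P gives P* = 914/23, x* = 1715/23.
With the rebate, buyers effectively pay Pb = Ps − 19, where Ps is the price sellers receive.
Demand in terms of Ps becomes xd = 313 − 6(Ps − 19) = 427 - 6Ps. Setting this equal to supply: 427 - 6Ps = -144 + 5.5Ps, so Ps = 1142/23.
Buyers pay Pb = 1142/23 − 19 = 705/23; x' = -144 + 5.5·(1142/23) = 2969/23.
Government outlay = subsidy × quantity = 19 × 2969/23 = 56411/23.

Government cost = 56411/23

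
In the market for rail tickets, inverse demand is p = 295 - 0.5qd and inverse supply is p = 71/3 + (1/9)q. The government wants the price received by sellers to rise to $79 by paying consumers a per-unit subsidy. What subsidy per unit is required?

Required subsidy s = $33 per unit

At a seller price of 79, quantity supplied is -213 + 9·79 = 498.
Buyers absorb 498 only when they pay pb = 295 − 0.5·498 = 46.
s = ps − pb = 79 − 46 = 33.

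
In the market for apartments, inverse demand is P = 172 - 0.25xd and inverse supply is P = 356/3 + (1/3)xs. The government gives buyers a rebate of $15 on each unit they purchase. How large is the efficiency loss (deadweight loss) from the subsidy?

Deadweight loss = 1350/7

Pre-subsidy: 172 - 0.25x = 356/3 + (1/3)x gives x* = 640/7 and P* = 1044/7.
With the rebate, buyers effectively pay Pb = Ps − 15, where Ps is the price sellers receive.
On the curves, Pb = 172 - 0.25x and Ps = 356/3 + (1/3)x; the wedge Ps − Pb = 15 gives 356/3 + (1/3)x − (172 - 0.25x) = 15, so x' = 820/7.
Then Pb = 172 − 0.25·(820/7) = 999/7 and Ps = 356/3 + (1/3)·(820/7) = 1104/7.
The subsidy expands output by 820/7 − 640/7 = 180/7 past the efficient level; on those units the gap between marginal cost and willingness to pay runs from 0 up to 15.
DWL = ½ × 15 × 180/7 = 1350/7.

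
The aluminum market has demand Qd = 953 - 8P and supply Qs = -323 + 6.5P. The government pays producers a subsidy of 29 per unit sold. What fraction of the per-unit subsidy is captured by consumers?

Pre-subsidy: 953 - 8P = -323 + 6.5P gives P* = 88, Q* = 249.
With the subsidy, sellers receive Ps = Pb + 29 for each unit, where Pb is the price buyers pay.
Supply in terms of Pb becomes Qs = -323 + 6.5(Pb + 29) = -134.5 + 6.5Pb. Setting this equal to demand: 953 - 8Pb = -134.5 + 6.5Pb, so Pb = 75.
Sellers receive Ps = 75 + 29 = 104; Q' = 953 − 8·75 = 353.
Buyers' price falls by P* − Pb = 88 − 75 = 13; sellers' price rises by Ps − P* = 104 − 88 = 16.
So consumers capture 13/29 = 13/29 of each unit of subsidy.

Consumer share = 13/29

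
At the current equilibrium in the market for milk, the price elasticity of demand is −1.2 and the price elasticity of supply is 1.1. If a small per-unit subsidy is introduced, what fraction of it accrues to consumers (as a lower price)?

Consumer share = 11/23

For a small subsidy around the equilibrium, the benefit split depends on the relative slopes, which at a point are proportional to the elasticities.
Buyer share = εs/(εs + |εd|) = 1.1/(1.1 + 1.2) = 11/23; seller share = |εd|/(εs + |εd|) = 12/23.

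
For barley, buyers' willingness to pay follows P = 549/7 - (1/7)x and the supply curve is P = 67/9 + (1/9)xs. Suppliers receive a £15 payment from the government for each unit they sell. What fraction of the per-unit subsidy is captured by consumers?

Consumer share = 0.5625

Pre-subsidy: 549/7 - (1/7)x = 67/9 + (1/9)x gives x* = 279.5 and P* = 38.5.
With the subsidy, sellers receive Ps = Pb + 15 for each unit, where Pb is the price buyers pay.
On the curves, Pb = 549/7 - (1/7)x and Ps = 67/9 + (1/9)x; the wedge Ps − Pb = 15 gives 67/9 + (1/9)x − (549/7 - (1/7)x) = 15, so x' = 338.5625.
Then Pb = 549/7 − (1/7)·338.5625 = 30.0625 and Ps = 67/9 + (1/9)·338.5625 = 45.0625.
Buyers' price falls by P* − Pb = 38.5 − 30.0625 = 8.4375; sellers' price rises by Ps − P* = 45.0625 − 38.5 = 6.5625.
So consumers capture 8.4375/15 = 0.5625 of each unit of subsidy.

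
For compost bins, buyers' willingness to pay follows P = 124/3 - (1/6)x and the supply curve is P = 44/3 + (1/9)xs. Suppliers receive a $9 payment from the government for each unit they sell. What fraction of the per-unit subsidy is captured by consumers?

Pre-subsidy: 124/3 - (1/6)x = 44/3 + (1/9)x gives x* = 96 and P* = 76/3.
With the subsidy, sellers receive Ps = Pb + 9 for each unit, where Pb is the price buyers pay.
On the curves, Pb = 124/3 - (1/6)x and Ps = 44/3 + (1/9)x; the wedge Ps − Pb = 9 gives 44/3 + (1/9)x − (124/3 - (1/6)x) = 9, so x' = 128.4.
Then Pb = 124/3 − (1/6)·128.4 = 299/15 and Ps = 44/3 + (1/9)·128.4 = 434/15.
Buyers' price falls by P* − Pb = 76/3 − 299/15 = 5.4; sellers' price rises by Ps − P* = 434/15 − 76/3 = 3.6.
So consumers capture 5.4/9 = 0.6 of each unit of subsidy.

Consumer share = 0.6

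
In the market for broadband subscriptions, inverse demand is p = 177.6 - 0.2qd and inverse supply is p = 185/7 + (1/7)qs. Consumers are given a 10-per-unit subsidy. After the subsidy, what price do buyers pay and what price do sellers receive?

Pre-subsidy: 177.6 - 0.2q = 185/7 + (1/7)q gives q* = 5291/12 and p* = 1073/12.
With the rebate, buyers effectively pay pb = ps − 10, where ps is the price sellers receive.
On the curves, pb = 177.6 - 0.2q and ps = 185/7 + (1/7)q; the wedge ps − pb = 10 gives 185/7 + (1/7)q − (177.6 - 0.2q) = 10, so q' = 5641/12.
Then pb = 177.6 − 0.2·(5641/12) = 1003/12 and ps = 185/7 + (1/7)·(5641/12) = 1123/12.

Buyers pay 1003/12; sellers receive 1123/12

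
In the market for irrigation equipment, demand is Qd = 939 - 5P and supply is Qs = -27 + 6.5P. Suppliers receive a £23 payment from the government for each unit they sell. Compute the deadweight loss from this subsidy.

Pre-subsidy: 939 - 5P = -27 + 6.5P gives P* = 84, Q* = 519.
With the subsidy, sellers receive Ps = Pb + 23 for each unit, where Pb is the price buyers pay.
Supply in terms of Pb becomes Qs = -27 + 6.5(Pb + 23) = 122.5 + 6.5Pb. Setting this equal to demand: 939 - 5Pb = 122.5 + 6.5Pb, so Pb = 71.
Sellers receive Ps = 71 + 23 = 94; Q' = 939 − 5·71 = 584.
The subsidy expands output by 584 − 519 = 65 past the efficient level; on those units the gap between marginal cost and willingness to pay runs from 0 up to 23.
DWL = ½ × 23 × 65 = 747.5.

Deadweight loss = £747.5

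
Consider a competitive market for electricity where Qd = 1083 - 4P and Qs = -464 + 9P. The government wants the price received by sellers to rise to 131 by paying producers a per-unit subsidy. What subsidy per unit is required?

Required subsidy s = 39 per unit

At a seller price of 131, quantity supplied is -464 + 9·131 = 715.
Buyers absorb 715 only when they pay Pb with 1083 − 4·Pb = 715, i.e. Pb = 92.
s = Ps − Pb = 131 − 92 = 39.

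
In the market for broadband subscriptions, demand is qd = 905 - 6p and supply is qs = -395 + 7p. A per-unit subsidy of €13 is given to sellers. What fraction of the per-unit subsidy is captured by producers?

Pre-subsidy: 905 - 6p = -395 + 7p gives p* = 100, q* = 305.
With the subsidy, sellers receive ps = pb + 13 for each unit, where pb is the price buyers pay.
Supply in terms of pb becomes qs = -395 + 7(pb + 13) = -304 + 7pb. Setting this equal to demand: 905 - 6pb = -304 + 7pb, so pb = 93.
Sellers receive ps = 93 + 13 = 106; q' = 905 − 6·93 = 347.
Buyers' price falls by p* − pb = 100 − 93 = 7; sellers' price rises by ps − p* = 106 − 100 = 6.
So producers capture 6/13 = 6/13 of each unit of subsidy.

Producer share = 6/13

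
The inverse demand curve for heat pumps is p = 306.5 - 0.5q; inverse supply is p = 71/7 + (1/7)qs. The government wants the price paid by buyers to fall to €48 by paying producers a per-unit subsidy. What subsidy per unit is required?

Required subsidy s = €36 per unit

At a buyer price of 48, quantity demanded is 613 − 2·48 = 517.
Sellers supply 517 only when they receive ps = 71/7 + (1/7)·517 = 84.
s = ps − pb = 84 − 48 = 36.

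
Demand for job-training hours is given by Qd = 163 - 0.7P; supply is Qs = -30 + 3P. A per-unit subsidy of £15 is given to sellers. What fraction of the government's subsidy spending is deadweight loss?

Pre-subsidy: 163 - 0.7P = -30 + 3P gives P* = 1930/37, Q* = 4680/37.
With the subsidy, sellers receive Ps = Pb + 15 for each unit, where Pb is the price buyers pay.
Supply in terms of Pb becomes Qs = -30 + 3(Pb + 15) = 15 + 3Pb. Setting this equal to demand: 163 - 0.7Pb = 15 + 3Pb, so Pb = 40.
Sellers receive Ps = 40 + 15 = 55; Q' = 163 − 0.7·40 = 135.
ΔCS = ½(4680/37 + 135)(1930/37 − 40) = 2176875/1369; ΔPS = ½(4680/37 + 135)(55 − 1930/37) = 1015875/2738.
Government spending = 15 × 135 = 2025.
DWL = ½ × 15 × (135 − 4680/37) = 4725/74; fraction = (4725/74) / 2025 = 7/222.

DWL / government spending = 7/222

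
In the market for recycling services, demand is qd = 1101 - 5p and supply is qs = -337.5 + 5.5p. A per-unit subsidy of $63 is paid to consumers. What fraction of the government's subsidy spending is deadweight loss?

DWL / government spending = 165/1162

Pre-subsidy: 1101 - 5p = -337.5 + 5.5p gives p* = 137, q* = 416.
With the rebate, buyers effectively pay pb = ps − 63, where ps is the price sellers receive.
Demand in terms of ps becomes qd = 1101 − 5(ps − 63) = 1416 - 5ps. Setting this equal to supply: 1416 - 5ps = -337.5 + 5.5ps, so ps = 167.
Buyers pay pb = 167 − 63 = 104; q' = -337.5 + 5.5·167 = 581.
ΔCS = ½(416 + 581)(137 − 104) = 16450.5; ΔPS = ½(416 + 581)(167 − 137) = 14955.
Government spending = 63 × 581 = 36603.
DWL = ½ × 63 × (581 − 416) = 5197.5; fraction = 5197.5 / 36603 = 165/1162.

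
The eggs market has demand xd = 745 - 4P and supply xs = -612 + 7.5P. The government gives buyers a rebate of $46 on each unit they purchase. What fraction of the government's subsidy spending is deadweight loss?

Pre-subsidy: 745 - 4P = -612 + 7.5P gives P* = 118, x* = 273.
With the rebate, buyers effectively pay Pb = Ps − 46, where Ps is the price sellers receive.
Demand in terms of Ps becomes xd = 745 − 4(Ps − 46) = 929 - 4Ps. Setting this equal to supply: 929 - 4Ps = -612 + 7.5Ps, so Ps = 134.
Buyers pay Pb = 134 − 46 = 88; x' = -612 + 7.5·134 = 393.
ΔCS = ½(273 + 393)(118 − 88) = 9990; ΔPS = ½(273 + 393)(134 − 118) = 5328.
Government spending = 46 × 393 = 18078.
DWL = ½ × 46 × (393 − 273) = 2760; fraction = 2760 / 18078 = 20/131.

DWL / government spending = 20/131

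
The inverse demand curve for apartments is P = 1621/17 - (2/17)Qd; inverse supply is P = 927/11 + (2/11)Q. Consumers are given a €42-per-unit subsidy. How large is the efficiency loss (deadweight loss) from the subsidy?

Deadweight loss = €2945.25

Pre-subsidy: 1621/17 - (2/17)Q = 927/11 + (2/11)Q gives Q* = 37 and P* = 91.
With the rebate, buyers effectively pay Pb = Ps − 42, where Ps is the price sellers receive.
On the curves, Pb = 1621/17 - (2/17)Q and Ps = 927/11 + (2/11)Q; the wedge Ps − Pb = 42 gives 927/11 + (2/11)Q − (1621/17 - (2/17)Q) = 42, so Q' = 177.25.
Then Pb = 1621/17 − (2/17)·177.25 = 74.5 and Ps = 927/11 + (2/11)·177.25 = 116.5.
The subsidy expands output by 177.25 − 37 = 140.25 past the efficient level; on those units the gap between marginal cost and willingness to pay runs from 0 up to 42.
DWL = ½ × 42 × 140.25 = 2945.25.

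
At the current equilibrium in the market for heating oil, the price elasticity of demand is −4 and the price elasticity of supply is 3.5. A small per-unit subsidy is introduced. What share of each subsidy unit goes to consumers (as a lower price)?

Consumer share = 7/15

For a small subsidy around the equilibrium, the benefit split depends on the relative slopes, which at a point are proportional to the elasticities.
Buyer share = εs/(εs + |εd|) = 3.5/(3.5 + 4) = 7/15; seller share = |εd|/(εs + |εd|) = 8/15.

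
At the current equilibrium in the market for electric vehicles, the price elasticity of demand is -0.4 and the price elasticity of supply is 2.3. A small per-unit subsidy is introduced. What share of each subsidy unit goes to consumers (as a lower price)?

Consumer share = 23/27

For a small subsidy around the equilibrium, the benefit split depends on the relative slopes, which at a point are proportional to the elasticities.
Buyer share = εs/(εs + |εd|) = 2.3/(2.3 + 0.4) = 23/27; seller share = |εd|/(εs + |εd|) = 4/27.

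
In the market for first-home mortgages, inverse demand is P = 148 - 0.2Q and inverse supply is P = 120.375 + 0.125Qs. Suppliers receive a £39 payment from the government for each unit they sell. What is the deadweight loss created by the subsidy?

Deadweight loss = £2340

Pre-subsidy: 148 - 0.2Q = 120.375 + 0.125Q gives Q* = 85 and P* = 131.
With the subsidy, sellers receive Ps = Pb + 39 for each unit, where Pb is the price buyers pay.
On the curves, Pb = 148 - 0.2Q and Ps = 120.375 + 0.125Q; the wedge Ps − Pb = 39 gives 120.375 + 0.125Q − (148 - 0.2Q) = 39, so Q' = 205.
Then Pb = 148 − 0.2·205 = 107 and Ps = 120.375 + 0.125·205 = 146.
The subsidy expands output by 205 − 85 = 120 past the efficient level; on those units the gap between marginal cost and willingness to pay runs from 0 up to 39.
DWL = ½ × 39 × 120 = 2340.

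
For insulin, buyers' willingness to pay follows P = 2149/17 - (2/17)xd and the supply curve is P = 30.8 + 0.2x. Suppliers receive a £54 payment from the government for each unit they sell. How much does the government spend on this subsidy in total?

Government cost = £25434

Pre-subsidy: 2149/17 - (2/17)x = 30.8 + 0.2x gives x* = 301 and P* = 91.
With the subsidy, sellers receive Ps = Pb + 54 for each unit, where Pb is the price buyers pay.
On the curves, Pb = 2149/17 - (2/17)x and Ps = 30.8 + 0.2x; the wedge Ps − Pb = 54 gives 30.8 + 0.2x − (2149/17 - (2/17)x) = 54, so x' = 471.
Then Pb = 2149/17 − (2/17)·471 = 71 and Ps = 30.8 + 0.2·471 = 125.
Government outlay = subsidy × quantity = 54 × 471 = 25434.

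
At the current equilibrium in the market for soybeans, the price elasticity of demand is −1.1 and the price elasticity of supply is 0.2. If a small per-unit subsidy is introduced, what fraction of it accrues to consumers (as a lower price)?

Consumer share = 2/13

For a small subsidy around the equilibrium, the benefit split depends on the relative slopes, which at a point are proportional to the elasticities.
Buyer share = εs/(εs + |εd|) = 0.2/(0.2 + 1.1) = 2/13; seller share = |εd|/(εs + |εd|) = 11/13.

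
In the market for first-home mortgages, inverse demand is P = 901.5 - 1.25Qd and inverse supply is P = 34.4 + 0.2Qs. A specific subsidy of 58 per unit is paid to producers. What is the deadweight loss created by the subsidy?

Deadweight loss = 1160

Pre-subsidy: 901.5 - 1.25Q = 34.4 + 0.2Q gives Q* = 598 and P* = 154.
With the subsidy, sellers receive Ps = Pb + 58 for each unit, where Pb is the price buyers pay.
On the curves, Pb = 901.5 - 1.25Q and Ps = 34.4 + 0.2Q; the wedge Ps − Pb = 58 gives 34.4 + 0.2Q − (901.5 - 1.25Q) = 58, so Q' = 638.
Then Pb = 901.5 − 1.25·638 = 104 and Ps = 34.4 + 0.2·638 = 162.
The subsidy expands output by 638 − 598 = 40 past the efficient level; on those units the gap between marginal cost and willingness to pay runs from 0 up to 58.
DWL = ½ × 58 × 40 = 1160.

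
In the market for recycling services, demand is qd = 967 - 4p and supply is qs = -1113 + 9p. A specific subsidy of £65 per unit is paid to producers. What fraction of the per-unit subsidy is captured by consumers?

Consumer share = 9/13

Pre-subsidy: 967 - 4p = -1113 + 9p gives p* = 160, q* = 327.
With the subsidy, sellers receive ps = pb + 65 for each unit, where pb is the price buyers pay.
Supply in terms of pb becomes qs = -1113 + 9(pb + 65) = -528 + 9pb. Setting this equal to demand: 967 - 4pb = -528 + 9pb, so pb = 115.
Sellers receive ps = 115 + 65 = 180; q' = 967 − 4·115 = 507.
Buyers' price falls by p* − pb = 160 − 115 = 45; sellers' price rises by ps − p* = 180 − 160 = 20.
So consumers capture 45/65 = 9/13 of each unit of subsidy.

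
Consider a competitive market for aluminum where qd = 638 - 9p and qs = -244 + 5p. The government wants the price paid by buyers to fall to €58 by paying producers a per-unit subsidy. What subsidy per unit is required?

At a buyer price of 58, quantity demanded is 638 − 9·58 = 116.
Sellers supply 116 only when they receive ps with -244 + 5·ps = 116, i.e. ps = 72.
s = ps − pb = 72 − 58 = 14.

Required subsidy s = €14 per unit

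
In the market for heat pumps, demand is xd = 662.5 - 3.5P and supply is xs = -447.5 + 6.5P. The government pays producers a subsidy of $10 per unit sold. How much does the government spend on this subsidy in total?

Government cost = $2967.5

Pre-subsidy: 662.5 - 3.5P = -447.5 + 6.5P gives P* = 111, x* = 274.
With the subsidy, sellers receive Ps = Pb + 10 for each unit, where Pb is the price buyers pay.
Supply in terms of Pb becomes xs = -447.5 + 6.5(Pb + 10) = -382.5 + 6.5Pb. Setting this equal to demand: 662.5 - 3.5Pb = -382.5 + 6.5Pb, so Pb = 104.5.
Sellers receive Ps = 104.5 + 10 = 114.5; x' = 662.5 − 3.5·104.5 = 296.75.
Government outlay = subsidy × quantity = 10 × 296.75 = 2967.5.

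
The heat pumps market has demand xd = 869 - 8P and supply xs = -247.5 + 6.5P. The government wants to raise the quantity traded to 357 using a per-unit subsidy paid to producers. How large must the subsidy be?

Required subsidy s = 29 per unit

At x = 357, invert demand for the buyer price: Pb = (869 − 357)/8 = 64; invert supply for the seller price: Ps = (357 − (-247.5))/6.5 = 93.
The subsidy must fill the gap: s = Ps − Pb = 93 − 64 = 29.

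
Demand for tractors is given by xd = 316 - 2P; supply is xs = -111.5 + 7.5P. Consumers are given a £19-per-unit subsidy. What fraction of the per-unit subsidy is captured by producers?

Pre-subsidy: 316 - 2P = -111.5 + 7.5P gives P* = 45, x* = 226.
With the rebate, buyers effectively pay Pb = Ps − 19, where Ps is the price sellers receive.
Demand in terms of Ps becomes xd = 316 − 2(Ps − 19) = 354 - 2Ps. Setting this equal to supply: 354 - 2Ps = -111.5 + 7.5Ps, so Ps = 49.
Buyers pay Pb = 49 − 19 = 30; x' = -111.5 + 7.5·49 = 256.
Buyers' price falls by P* − Pb = 45 − 30 = 15; sellers' price rises by Ps − P* = 49 − 45 = 4.
So producers capture 4/19 = 4/19 of each unit of subsidy.

Producer share = 4/19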